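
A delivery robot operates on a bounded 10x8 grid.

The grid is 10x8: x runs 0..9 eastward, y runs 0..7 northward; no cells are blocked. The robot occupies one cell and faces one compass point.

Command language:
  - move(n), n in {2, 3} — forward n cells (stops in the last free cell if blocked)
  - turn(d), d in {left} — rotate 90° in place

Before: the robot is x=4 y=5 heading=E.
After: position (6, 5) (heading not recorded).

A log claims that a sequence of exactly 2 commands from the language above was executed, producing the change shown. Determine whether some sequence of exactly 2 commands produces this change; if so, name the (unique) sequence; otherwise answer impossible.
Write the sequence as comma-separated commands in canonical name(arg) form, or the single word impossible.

move(2), turn(left)

key: order matters: swapping move(2) and turn(left) lands elsewhere
start: x=4 y=5 heading=E
[1] after move(2): x=6 y=5 heading=E
[2] after turn(left): x=6 y=5 heading=N
uniquely the one of 9 2-step routes that fits.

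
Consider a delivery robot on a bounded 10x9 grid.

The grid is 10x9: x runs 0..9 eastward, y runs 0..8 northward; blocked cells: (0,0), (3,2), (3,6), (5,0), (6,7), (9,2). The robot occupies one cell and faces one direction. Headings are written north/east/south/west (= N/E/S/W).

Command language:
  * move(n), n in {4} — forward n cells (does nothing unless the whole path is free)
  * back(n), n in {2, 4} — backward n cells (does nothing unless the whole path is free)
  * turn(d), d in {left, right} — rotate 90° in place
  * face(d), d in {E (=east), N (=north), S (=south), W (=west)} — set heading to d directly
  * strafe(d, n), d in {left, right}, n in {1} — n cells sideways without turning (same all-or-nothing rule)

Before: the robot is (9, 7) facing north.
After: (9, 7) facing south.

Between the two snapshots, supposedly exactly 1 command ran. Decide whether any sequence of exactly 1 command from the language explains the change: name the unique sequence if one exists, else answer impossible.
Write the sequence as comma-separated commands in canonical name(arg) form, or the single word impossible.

face(S)

key: (9,7) unchanged — the single command moves nothing
initial: (9, 7) facing north
[1] after face(S): (9, 7) facing south
no rival 1-sequence matches.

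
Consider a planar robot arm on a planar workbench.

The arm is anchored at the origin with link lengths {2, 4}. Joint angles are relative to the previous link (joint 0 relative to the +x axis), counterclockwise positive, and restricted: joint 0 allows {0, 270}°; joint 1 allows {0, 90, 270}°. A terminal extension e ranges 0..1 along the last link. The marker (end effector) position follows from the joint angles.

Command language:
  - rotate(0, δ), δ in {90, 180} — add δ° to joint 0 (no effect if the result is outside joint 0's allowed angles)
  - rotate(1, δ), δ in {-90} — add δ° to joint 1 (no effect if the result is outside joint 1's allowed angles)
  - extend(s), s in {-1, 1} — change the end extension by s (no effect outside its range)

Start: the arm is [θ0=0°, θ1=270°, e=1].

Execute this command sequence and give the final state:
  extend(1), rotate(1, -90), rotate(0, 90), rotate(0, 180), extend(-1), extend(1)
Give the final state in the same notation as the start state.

[θ0=0°, θ1=270°, e=1]

initial: [θ0=0°, θ1=270°, e=1]
[1] after extend(1): [θ0=0°, θ1=270°, e=1]
[2] after rotate(1, -90): [θ0=0°, θ1=270°, e=1]
[3] after rotate(0, 90): [θ0=0°, θ1=270°, e=1]
[4] after rotate(0, 180): [θ0=0°, θ1=270°, e=1]
[5] after extend(-1): [θ0=0°, θ1=270°, e=0]
[6] after extend(1): [θ0=0°, θ1=270°, e=1]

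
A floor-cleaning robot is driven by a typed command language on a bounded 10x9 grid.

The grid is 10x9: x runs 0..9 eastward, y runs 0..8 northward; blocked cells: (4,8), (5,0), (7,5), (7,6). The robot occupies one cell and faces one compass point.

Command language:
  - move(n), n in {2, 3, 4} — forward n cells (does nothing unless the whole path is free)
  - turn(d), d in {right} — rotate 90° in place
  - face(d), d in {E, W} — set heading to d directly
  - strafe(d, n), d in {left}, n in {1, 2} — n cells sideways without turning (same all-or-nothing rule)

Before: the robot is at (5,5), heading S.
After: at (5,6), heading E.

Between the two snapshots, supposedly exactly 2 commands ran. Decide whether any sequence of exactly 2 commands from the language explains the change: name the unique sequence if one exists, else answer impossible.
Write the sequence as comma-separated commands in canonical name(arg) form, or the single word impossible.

face(E), strafe(left, 1)

key: position moved to (5,6) AND the heading swung to E — translation plus rotation needed
from: at (5,5), heading S
[1] after face(E): at (5,5), heading E
[2] after strafe(left, 1): at (5,6), heading E
no rival 2-sequence matches.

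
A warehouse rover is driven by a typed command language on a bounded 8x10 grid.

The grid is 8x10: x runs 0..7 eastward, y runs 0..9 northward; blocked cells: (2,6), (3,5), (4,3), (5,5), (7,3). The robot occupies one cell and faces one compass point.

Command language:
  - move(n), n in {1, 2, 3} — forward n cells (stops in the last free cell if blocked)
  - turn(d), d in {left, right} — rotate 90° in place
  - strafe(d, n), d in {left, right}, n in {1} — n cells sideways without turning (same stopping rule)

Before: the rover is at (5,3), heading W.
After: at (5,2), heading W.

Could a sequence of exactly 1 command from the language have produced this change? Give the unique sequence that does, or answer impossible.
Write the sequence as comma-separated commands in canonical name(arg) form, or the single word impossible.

strafe(left, 1)

key: heading stays W — the single command does not turn
begin: at (5,3), heading W
1. strafe(left, 1) → at (5,2), heading W
no rival 1-sequence matches.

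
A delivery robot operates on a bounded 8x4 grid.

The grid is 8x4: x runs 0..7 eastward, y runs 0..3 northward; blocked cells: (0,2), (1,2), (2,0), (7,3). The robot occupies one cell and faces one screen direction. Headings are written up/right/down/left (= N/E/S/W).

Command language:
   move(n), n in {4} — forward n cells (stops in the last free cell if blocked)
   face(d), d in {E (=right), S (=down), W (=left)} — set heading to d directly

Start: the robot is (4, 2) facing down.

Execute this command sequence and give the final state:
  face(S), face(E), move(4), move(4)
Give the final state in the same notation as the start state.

(7, 2) facing right

start: (4, 2) facing down
1. face(S) → (4, 2) facing down
2. face(E) → (4, 2) facing right
3. move(4) → (7, 2) facing right
4. move(4) → (7, 2) facing right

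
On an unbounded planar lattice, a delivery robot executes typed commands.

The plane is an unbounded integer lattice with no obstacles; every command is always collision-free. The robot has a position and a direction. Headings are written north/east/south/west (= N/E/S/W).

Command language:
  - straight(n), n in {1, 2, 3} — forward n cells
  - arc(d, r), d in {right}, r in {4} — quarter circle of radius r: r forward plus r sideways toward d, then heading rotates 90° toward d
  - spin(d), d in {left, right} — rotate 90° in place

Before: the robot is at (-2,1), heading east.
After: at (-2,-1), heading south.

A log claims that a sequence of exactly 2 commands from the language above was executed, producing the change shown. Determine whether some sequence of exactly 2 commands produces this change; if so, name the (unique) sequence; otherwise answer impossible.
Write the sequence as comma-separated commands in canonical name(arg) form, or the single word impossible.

spin(right), straight(2)

key: running straight(2) before spin(right) would end elsewhere — order is forced
begin: at (-2,1), heading east
step 1 (spin(right)): at (-2,1), heading south
step 2 (straight(2)): at (-2,-1), heading south
no other 2-command option fits: unique.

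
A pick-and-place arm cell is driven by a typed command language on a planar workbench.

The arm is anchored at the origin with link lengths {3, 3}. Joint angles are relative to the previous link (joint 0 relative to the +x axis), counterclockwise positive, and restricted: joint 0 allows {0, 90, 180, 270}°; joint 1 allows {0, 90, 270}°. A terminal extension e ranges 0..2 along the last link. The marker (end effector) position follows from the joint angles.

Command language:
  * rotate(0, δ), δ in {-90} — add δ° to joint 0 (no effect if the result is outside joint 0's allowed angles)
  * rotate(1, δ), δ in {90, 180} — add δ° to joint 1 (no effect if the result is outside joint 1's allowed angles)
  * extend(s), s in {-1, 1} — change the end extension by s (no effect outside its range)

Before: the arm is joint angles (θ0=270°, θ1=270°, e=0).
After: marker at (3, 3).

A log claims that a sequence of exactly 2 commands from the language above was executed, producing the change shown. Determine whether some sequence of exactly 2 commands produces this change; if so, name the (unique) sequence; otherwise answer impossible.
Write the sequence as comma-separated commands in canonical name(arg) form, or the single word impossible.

begin: joint angles (θ0=270°, θ1=270°, e=0)
[1] after rotate(0, -90): joint angles (θ0=180°, θ1=270°, e=0)
[2] after rotate(0, -90): joint angles (θ0=90°, θ1=270°, e=0)
all 25 alternatives checked — unique.

rotate(0, -90), rotate(0, -90)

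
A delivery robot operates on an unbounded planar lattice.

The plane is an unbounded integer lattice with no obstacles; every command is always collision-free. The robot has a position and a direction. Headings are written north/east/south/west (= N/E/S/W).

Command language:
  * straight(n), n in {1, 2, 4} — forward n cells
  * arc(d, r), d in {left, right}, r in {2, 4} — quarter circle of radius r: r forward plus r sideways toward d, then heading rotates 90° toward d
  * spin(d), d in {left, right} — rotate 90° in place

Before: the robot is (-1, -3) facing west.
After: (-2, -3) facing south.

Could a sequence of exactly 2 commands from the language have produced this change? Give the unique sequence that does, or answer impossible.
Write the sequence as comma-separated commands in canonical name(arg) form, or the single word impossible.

key: order matters: swapping straight(1) and spin(left) lands elsewhere
initial: (-1, -3) facing west
t=1 straight(1) ⇒ (-2, -3) facing west
t=2 spin(left) ⇒ (-2, -3) facing south
no rival 2-sequence matches.

straight(1), spin(left)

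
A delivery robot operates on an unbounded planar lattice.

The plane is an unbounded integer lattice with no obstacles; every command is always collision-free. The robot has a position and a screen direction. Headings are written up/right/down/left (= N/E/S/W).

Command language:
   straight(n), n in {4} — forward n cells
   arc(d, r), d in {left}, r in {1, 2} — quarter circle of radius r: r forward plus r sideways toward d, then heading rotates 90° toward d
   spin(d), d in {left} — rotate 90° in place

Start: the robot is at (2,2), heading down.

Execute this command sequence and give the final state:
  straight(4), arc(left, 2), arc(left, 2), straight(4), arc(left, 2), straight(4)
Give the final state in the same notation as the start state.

at (0,4), heading left

from: at (2,2), heading down
1. straight(4) → at (2,-2), heading down
2. arc(left, 2) → at (4,-4), heading right
3. arc(left, 2) → at (6,-2), heading up
4. straight(4) → at (6,2), heading up
5. arc(left, 2) → at (4,4), heading left
6. straight(4) → at (0,4), heading left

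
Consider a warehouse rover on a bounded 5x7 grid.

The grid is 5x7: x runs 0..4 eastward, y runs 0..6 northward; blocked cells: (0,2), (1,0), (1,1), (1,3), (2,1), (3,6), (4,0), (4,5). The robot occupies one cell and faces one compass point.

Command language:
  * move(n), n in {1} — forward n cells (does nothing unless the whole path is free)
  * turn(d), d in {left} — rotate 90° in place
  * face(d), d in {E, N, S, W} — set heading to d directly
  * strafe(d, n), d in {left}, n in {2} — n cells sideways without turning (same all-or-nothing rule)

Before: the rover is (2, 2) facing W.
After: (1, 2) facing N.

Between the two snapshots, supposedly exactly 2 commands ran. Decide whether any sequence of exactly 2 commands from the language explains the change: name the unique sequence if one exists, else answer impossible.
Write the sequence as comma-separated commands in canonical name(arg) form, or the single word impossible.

key: cell and facing (now N) both changed — the 2 commands mix motion and turning
begin: (2, 2) facing W
t=1 move(1) ⇒ (1, 2) facing W
t=2 face(N) ⇒ (1, 2) facing N
no other 2-command option fits: unique.

move(1), face(N)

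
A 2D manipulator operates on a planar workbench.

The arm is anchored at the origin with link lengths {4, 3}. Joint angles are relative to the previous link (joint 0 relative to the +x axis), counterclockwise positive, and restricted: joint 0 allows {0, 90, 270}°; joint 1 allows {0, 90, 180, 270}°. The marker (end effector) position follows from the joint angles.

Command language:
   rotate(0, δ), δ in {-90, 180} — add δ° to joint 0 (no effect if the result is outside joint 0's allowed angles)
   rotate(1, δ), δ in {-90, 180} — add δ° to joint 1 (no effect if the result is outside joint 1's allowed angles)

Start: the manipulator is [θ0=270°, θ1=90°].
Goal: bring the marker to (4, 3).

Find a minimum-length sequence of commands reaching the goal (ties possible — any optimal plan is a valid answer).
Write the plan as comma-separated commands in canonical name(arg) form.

rotate(0, 180), rotate(0, -90)

start: [θ0=270°, θ1=90°]
step 1 (rotate(0, 180)): [θ0=90°, θ1=90°]
step 2 (rotate(0, -90)): [θ0=0°, θ1=90°]
nothing shorter than 2 reaches the goal.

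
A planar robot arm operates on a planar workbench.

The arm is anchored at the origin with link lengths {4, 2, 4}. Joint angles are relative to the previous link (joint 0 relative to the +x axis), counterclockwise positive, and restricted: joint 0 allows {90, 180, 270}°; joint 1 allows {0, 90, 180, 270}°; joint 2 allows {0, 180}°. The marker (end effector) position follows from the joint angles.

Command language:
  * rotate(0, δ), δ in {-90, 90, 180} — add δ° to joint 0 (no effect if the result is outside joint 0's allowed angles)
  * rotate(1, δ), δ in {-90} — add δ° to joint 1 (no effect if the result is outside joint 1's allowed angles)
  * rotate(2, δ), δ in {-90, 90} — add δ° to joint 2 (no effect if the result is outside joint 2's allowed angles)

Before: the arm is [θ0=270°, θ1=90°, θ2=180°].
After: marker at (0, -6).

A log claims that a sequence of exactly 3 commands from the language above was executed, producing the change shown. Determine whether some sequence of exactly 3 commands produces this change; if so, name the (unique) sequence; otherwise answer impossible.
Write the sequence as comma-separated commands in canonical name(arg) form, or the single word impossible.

rotate(1, -90), rotate(1, -90), rotate(1, -90)

t0: [θ0=270°, θ1=90°, θ2=180°]
t=1 rotate(1, -90) ⇒ [θ0=270°, θ1=0°, θ2=180°]
t=2 rotate(1, -90) ⇒ [θ0=270°, θ1=270°, θ2=180°]
t=3 rotate(1, -90) ⇒ [θ0=270°, θ1=180°, θ2=180°]
no other 3-command option fits: unique.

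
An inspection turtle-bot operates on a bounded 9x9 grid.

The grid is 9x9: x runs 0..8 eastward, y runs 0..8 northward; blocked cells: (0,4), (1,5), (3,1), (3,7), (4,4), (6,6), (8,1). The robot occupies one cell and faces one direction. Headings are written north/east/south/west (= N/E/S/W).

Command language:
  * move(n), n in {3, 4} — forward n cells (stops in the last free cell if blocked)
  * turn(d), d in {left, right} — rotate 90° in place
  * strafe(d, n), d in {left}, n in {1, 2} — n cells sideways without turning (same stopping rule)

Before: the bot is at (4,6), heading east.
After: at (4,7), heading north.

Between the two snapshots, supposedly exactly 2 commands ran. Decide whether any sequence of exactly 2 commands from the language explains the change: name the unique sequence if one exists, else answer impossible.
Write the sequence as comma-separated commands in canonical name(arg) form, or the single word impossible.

strafe(left, 1), turn(left)

key: cell and facing (now N) both changed — the 2 commands mix motion and turning
start: at (4,6), heading east
t=1 strafe(left, 1) ⇒ at (4,7), heading east
t=2 turn(left) ⇒ at (4,7), heading north
no rival 2-sequence matches.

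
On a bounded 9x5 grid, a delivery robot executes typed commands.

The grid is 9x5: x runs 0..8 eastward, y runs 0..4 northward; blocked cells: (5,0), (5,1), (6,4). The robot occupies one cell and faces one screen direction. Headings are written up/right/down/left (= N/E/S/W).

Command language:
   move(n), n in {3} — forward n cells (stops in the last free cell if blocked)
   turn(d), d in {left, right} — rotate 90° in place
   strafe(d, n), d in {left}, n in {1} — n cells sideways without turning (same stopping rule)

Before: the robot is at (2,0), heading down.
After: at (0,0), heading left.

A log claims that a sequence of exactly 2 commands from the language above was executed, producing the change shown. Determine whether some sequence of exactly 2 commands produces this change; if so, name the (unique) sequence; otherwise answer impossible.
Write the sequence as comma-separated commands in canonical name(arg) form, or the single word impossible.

turn(right), move(3)

key: cell and facing (now W) both changed — the 2 commands mix motion and turning
begin: at (2,0), heading down
[1] after turn(right): at (2,0), heading left
[2] after move(3): at (0,0), heading left
no rival 2-sequence matches.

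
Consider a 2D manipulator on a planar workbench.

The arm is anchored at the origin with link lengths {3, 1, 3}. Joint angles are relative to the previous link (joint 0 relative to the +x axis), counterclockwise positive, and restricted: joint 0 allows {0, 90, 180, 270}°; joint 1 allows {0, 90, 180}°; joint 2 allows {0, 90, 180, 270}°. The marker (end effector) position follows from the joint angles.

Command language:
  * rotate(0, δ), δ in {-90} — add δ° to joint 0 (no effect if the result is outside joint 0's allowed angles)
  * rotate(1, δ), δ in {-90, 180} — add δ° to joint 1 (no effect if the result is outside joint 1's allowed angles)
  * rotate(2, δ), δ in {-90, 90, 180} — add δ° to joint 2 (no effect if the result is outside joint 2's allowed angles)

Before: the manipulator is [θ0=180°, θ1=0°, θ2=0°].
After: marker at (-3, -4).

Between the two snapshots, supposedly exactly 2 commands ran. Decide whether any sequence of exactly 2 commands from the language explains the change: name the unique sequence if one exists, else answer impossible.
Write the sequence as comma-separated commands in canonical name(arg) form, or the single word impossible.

rotate(1, 180), rotate(1, -90)

key: order matters: swapping rotate(1, 180) and rotate(1, -90) lands elsewhere
t0: [θ0=180°, θ1=0°, θ2=0°]
step 1 (rotate(1, 180)): [θ0=180°, θ1=180°, θ2=0°]
step 2 (rotate(1, -90)): [θ0=180°, θ1=90°, θ2=0°]
uniquely the one of 36 2-step routes that fits.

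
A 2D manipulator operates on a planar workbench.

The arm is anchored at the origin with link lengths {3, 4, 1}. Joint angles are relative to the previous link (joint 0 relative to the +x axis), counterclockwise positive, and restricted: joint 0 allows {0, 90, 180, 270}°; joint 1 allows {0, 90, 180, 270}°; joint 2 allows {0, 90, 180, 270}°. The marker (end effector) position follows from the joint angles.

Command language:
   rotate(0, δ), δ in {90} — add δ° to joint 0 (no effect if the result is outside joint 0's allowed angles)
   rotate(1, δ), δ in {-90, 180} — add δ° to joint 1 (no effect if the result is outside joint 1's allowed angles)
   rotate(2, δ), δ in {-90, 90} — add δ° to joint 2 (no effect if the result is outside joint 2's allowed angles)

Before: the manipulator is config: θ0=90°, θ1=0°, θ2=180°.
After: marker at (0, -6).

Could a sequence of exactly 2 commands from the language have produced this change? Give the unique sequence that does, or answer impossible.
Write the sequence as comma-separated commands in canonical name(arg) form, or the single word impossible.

rotate(0, 90), rotate(0, 90)

from: config: θ0=90°, θ1=0°, θ2=180°
step 1 (rotate(0, 90)): config: θ0=180°, θ1=0°, θ2=180°
step 2 (rotate(0, 90)): config: θ0=270°, θ1=0°, θ2=180°
no other 2-command option fits: unique.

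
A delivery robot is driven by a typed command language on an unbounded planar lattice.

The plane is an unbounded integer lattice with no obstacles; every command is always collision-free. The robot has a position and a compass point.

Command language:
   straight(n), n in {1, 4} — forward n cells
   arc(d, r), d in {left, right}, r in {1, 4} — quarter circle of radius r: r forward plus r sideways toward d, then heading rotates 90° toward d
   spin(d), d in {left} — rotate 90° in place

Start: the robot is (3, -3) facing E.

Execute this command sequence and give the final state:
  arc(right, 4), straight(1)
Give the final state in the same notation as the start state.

(7, -8) facing S

start: (3, -3) facing E
t=1 arc(right, 4) ⇒ (7, -7) facing S
t=2 straight(1) ⇒ (7, -8) facing S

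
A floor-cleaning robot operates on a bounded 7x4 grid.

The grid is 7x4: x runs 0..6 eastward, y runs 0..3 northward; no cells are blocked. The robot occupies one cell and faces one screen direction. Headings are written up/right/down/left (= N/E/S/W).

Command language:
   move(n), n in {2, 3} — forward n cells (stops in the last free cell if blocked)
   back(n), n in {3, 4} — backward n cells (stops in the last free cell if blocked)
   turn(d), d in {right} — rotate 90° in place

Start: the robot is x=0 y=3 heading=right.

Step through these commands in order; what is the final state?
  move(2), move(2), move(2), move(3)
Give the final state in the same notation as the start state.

x=6 y=3 heading=right

start: x=0 y=3 heading=right
1. move(2) → x=2 y=3 heading=right
2. move(2) → x=4 y=3 heading=right
3. move(2) → x=6 y=3 heading=right
4. move(3) → x=6 y=3 heading=right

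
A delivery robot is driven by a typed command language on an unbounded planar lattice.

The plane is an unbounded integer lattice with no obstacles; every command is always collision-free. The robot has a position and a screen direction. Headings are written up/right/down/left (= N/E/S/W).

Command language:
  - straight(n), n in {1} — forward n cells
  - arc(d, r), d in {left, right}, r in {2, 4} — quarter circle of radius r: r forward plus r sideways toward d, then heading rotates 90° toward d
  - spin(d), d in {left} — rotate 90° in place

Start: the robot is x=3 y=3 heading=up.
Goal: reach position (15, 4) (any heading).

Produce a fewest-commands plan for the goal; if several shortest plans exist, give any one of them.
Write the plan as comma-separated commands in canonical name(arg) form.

initial: x=3 y=3 heading=up
1. straight(1) → x=3 y=4 heading=up
2. arc(right, 4) → x=7 y=8 heading=right
3. arc(right, 4) → x=11 y=4 heading=down
4. arc(left, 2) → x=13 y=2 heading=right
5. arc(left, 2) → x=15 y=4 heading=up
nothing shorter than 5 reaches the goal.

straight(1), arc(right, 4), arc(right, 4), arc(left, 2), arc(left, 2)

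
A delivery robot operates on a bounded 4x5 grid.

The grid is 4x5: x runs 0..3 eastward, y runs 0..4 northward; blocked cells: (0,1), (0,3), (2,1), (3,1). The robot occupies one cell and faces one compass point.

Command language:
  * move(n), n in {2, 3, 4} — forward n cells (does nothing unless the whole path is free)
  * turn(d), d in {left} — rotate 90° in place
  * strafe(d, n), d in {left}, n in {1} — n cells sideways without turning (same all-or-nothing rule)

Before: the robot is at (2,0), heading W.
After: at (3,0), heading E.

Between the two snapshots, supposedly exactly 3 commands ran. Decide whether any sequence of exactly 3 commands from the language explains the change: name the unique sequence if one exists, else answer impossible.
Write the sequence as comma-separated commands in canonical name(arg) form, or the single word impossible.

turn(left), strafe(left, 1), turn(left)

key: cell and facing (now E) both changed — the 3 commands mix motion and turning
initial: at (2,0), heading W
step 1 (turn(left)): at (2,0), heading S
step 2 (strafe(left, 1)): at (3,0), heading S
step 3 (turn(left)): at (3,0), heading E
no other 3-command option fits: unique.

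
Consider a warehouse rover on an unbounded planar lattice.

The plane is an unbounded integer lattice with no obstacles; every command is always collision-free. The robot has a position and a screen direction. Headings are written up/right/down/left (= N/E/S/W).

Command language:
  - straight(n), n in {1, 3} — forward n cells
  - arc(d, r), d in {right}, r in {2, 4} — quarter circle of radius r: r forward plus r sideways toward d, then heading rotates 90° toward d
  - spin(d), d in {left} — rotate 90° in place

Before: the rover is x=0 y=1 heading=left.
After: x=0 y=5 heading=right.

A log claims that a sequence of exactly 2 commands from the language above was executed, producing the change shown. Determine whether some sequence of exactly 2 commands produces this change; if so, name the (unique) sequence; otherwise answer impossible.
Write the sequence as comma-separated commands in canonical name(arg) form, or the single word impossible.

key: position moved to (0,5) AND the heading swung to E — translation plus rotation needed
initial: x=0 y=1 heading=left
[1] after arc(right, 2): x=-2 y=3 heading=up
[2] after arc(right, 2): x=0 y=5 heading=right
uniquely the one of 25 2-step routes that fits.

arc(right, 2), arc(right, 2)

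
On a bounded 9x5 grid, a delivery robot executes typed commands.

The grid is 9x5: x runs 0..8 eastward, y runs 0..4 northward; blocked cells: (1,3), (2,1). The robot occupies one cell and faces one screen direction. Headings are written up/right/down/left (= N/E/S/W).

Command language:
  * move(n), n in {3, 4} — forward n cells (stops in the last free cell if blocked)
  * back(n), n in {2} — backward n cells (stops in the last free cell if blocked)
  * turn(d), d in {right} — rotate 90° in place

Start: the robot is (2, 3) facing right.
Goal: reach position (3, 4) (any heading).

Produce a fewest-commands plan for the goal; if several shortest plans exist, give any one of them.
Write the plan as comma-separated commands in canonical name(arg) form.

move(3), back(2), turn(right), back(2)

initial: (2, 3) facing right
t=1 move(3) ⇒ (5, 3) facing right
t=2 back(2) ⇒ (3, 3) facing right
t=3 turn(right) ⇒ (3, 3) facing down
t=4 back(2) ⇒ (3, 4) facing down
shorter routes all fall short; 4 is best.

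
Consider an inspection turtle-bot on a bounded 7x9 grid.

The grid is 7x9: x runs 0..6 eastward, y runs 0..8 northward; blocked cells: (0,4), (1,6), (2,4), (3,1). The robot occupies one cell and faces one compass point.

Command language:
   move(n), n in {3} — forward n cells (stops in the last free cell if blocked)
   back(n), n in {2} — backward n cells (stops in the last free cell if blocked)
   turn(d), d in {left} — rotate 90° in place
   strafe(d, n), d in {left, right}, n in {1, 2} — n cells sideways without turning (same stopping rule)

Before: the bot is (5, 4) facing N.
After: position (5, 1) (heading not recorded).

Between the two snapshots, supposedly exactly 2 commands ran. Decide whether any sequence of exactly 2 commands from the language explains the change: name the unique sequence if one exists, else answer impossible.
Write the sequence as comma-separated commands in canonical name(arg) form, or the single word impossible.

checked all 2-command options: none fits.

impossible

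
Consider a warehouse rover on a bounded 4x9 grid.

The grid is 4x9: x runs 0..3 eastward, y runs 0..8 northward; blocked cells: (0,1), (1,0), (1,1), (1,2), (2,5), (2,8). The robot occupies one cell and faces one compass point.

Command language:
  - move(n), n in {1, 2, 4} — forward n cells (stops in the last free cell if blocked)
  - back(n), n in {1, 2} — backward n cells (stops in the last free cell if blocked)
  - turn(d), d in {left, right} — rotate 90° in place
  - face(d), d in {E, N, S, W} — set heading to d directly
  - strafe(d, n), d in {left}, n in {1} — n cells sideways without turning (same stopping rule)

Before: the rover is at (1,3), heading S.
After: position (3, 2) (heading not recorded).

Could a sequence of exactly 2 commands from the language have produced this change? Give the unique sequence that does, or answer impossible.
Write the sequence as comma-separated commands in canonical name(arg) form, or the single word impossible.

no 2-step route produces this change.

impossible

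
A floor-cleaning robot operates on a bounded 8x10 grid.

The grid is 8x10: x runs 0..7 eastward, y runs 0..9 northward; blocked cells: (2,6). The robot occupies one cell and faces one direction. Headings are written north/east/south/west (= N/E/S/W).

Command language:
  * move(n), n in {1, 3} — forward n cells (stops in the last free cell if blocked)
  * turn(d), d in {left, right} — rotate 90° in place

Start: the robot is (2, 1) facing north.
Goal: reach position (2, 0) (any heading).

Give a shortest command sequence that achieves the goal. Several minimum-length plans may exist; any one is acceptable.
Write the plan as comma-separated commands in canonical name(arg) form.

initial: (2, 1) facing north
step 1 (turn(left)): (2, 1) facing west
step 2 (turn(left)): (2, 1) facing south
step 3 (move(1)): (2, 0) facing south
nothing shorter than 3 reaches the goal.

turn(left), turn(left), move(1)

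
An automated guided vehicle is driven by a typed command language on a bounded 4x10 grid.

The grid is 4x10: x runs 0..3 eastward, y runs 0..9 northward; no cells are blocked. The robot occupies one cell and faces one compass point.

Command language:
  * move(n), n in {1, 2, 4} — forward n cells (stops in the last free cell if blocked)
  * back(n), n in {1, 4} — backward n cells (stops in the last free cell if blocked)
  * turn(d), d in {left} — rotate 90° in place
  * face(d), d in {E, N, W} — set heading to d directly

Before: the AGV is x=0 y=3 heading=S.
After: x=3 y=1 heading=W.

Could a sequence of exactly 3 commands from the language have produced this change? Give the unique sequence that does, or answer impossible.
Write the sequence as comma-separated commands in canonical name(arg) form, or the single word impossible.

move(2), face(W), back(4)

key: running back(4) before move(2) would end elsewhere — order is forced
initial: x=0 y=3 heading=S
1. move(2) → x=0 y=1 heading=S
2. face(W) → x=0 y=1 heading=W
3. back(4) → x=3 y=1 heading=W
all 729 alternatives checked — unique.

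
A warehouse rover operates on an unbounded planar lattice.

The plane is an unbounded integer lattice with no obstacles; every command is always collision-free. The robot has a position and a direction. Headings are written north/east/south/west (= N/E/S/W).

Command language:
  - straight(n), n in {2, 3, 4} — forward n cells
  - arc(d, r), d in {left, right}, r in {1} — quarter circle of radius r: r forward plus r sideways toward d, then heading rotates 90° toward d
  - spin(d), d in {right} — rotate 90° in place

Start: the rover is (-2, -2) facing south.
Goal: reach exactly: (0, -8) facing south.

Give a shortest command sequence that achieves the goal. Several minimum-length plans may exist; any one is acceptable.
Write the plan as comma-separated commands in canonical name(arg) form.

t0: (-2, -2) facing south
1. arc(left, 1) → (-1, -3) facing east
2. arc(right, 1) → (0, -4) facing south
3. straight(4) → (0, -8) facing south
shorter routes all fall short; 3 is best.

arc(left, 1), arc(right, 1), straight(4)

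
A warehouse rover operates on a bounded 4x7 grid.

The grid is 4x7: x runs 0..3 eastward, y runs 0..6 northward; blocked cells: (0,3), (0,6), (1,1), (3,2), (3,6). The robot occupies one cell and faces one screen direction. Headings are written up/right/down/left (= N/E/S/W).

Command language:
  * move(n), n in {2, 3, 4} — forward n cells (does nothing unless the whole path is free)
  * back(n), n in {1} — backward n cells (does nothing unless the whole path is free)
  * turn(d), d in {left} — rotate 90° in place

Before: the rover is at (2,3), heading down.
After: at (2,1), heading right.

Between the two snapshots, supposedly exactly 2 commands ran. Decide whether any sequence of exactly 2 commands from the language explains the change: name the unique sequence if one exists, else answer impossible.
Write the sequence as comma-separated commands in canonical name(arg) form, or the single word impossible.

key: cell and facing (now E) both changed — the 2 commands mix motion and turning
start: at (2,3), heading down
t=1 move(2) ⇒ at (2,1), heading down
t=2 turn(left) ⇒ at (2,1), heading right
uniquely the one of 25 2-step routes that fits.

move(2), turn(left)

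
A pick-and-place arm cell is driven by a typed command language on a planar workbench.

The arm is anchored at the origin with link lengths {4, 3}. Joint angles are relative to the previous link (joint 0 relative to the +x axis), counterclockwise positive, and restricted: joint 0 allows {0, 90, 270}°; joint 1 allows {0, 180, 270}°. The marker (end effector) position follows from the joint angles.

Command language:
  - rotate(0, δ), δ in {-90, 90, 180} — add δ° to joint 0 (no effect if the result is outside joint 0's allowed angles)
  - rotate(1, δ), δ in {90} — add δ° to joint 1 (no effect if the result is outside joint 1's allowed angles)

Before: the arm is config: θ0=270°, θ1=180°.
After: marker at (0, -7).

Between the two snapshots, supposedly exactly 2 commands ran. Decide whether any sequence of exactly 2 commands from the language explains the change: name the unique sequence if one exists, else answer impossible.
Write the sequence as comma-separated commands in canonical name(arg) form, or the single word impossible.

begin: config: θ0=270°, θ1=180°
t=1 rotate(1, 90) ⇒ config: θ0=270°, θ1=270°
t=2 rotate(1, 90) ⇒ config: θ0=270°, θ1=0°
all 16 alternatives checked — unique.

rotate(1, 90), rotate(1, 90)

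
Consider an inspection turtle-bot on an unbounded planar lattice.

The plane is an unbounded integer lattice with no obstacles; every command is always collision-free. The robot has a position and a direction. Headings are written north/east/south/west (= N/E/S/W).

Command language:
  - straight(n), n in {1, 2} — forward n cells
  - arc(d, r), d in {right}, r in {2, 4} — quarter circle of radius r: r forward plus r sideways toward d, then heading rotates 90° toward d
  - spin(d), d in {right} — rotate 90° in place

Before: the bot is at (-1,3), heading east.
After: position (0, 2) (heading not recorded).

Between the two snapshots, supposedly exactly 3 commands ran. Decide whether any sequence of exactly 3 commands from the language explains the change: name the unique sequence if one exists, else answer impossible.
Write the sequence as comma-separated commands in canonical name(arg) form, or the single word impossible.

straight(1), spin(right), straight(1)

start: at (-1,3), heading east
1. straight(1) → at (0,3), heading east
2. spin(right) → at (0,3), heading south
3. straight(1) → at (0,2), heading south
all 125 alternatives checked — unique.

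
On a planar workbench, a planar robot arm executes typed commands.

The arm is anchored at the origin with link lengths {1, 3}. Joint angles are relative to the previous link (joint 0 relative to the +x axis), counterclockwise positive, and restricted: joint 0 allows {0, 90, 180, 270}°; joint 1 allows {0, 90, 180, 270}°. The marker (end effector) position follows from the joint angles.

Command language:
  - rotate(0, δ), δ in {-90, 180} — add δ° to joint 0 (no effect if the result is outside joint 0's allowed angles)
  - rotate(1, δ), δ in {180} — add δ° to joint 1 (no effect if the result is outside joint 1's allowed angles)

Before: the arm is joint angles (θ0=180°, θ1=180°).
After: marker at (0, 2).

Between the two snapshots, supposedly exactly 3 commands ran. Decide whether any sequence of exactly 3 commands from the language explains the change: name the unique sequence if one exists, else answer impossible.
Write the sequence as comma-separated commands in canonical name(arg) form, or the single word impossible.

t0: joint angles (θ0=180°, θ1=180°)
step 1 (rotate(0, -90)): joint angles (θ0=90°, θ1=180°)
step 2 (rotate(0, -90)): joint angles (θ0=0°, θ1=180°)
step 3 (rotate(0, -90)): joint angles (θ0=270°, θ1=180°)
uniquely the one of 27 3-step routes that fits.

rotate(0, -90), rotate(0, -90), rotate(0, -90)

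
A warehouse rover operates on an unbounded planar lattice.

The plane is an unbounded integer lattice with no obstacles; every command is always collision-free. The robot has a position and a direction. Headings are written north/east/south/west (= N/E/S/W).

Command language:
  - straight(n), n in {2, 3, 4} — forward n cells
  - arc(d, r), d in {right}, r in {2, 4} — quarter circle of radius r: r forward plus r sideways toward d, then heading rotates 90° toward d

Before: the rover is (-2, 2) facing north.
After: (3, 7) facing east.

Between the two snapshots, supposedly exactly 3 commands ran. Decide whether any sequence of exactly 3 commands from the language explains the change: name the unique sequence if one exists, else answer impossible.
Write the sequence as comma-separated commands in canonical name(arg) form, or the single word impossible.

key: cell and facing (now E) both changed — the 3 commands mix motion and turning
begin: (-2, 2) facing north
[1] after straight(3): (-2, 5) facing north
[2] after arc(right, 2): (0, 7) facing east
[3] after straight(3): (3, 7) facing east
uniquely the one of 125 3-step routes that fits.

straight(3), arc(right, 2), straight(3)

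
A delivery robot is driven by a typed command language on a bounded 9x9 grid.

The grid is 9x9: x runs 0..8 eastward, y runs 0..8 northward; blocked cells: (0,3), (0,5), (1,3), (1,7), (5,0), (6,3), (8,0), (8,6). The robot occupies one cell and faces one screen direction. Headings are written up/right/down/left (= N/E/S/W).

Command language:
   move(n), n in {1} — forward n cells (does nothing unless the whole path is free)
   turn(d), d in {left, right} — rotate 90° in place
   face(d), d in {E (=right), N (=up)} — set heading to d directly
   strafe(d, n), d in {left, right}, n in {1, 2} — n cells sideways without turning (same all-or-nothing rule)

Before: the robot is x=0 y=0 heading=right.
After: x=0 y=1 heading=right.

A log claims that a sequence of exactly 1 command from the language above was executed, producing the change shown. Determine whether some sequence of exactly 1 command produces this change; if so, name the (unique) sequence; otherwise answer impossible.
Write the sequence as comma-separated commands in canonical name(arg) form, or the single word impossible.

key: still facing E — the one step turns nothing
t0: x=0 y=0 heading=right
t=1 strafe(left, 1) ⇒ x=0 y=1 heading=right
no rival 1-sequence matches.

strafe(left, 1)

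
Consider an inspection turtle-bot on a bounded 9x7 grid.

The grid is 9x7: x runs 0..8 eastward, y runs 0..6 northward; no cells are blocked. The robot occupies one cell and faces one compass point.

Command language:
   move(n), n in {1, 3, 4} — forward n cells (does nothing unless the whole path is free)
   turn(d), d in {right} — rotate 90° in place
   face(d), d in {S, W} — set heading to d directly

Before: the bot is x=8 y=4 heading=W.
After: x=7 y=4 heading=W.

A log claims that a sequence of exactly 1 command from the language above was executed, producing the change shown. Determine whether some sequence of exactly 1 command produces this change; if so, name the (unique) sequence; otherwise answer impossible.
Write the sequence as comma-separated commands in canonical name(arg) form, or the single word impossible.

key: still facing W — the one step turns nothing
start: x=8 y=4 heading=W
[1] after move(1): x=7 y=4 heading=W
no other 1-command option fits: unique.

move(1)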